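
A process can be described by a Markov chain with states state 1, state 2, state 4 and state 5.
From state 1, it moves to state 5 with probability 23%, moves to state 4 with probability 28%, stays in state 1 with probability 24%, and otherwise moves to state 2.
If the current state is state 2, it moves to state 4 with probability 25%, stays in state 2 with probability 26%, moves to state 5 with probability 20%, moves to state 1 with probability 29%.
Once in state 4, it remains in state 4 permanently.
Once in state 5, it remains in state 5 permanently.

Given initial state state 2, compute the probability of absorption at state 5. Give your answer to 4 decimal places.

Let h(s) be the probability of absorption at state 5 starting from transient state s. Then h(state 5) = 1 and h(state 4) = 0. By first-step analysis:
h(state 1) = 0.24·h(state 1) + 0.25·h(state 2) + 0.28·0 + 0.23·1
h(state 2) = 0.29·h(state 1) + 0.26·h(state 2) + 0.25·0 + 0.2·1
Solving: h(state 1) = 0.4495, h(state 2) = 0.4464.
Starting from state 2, the probability is 0.4464.

0.4464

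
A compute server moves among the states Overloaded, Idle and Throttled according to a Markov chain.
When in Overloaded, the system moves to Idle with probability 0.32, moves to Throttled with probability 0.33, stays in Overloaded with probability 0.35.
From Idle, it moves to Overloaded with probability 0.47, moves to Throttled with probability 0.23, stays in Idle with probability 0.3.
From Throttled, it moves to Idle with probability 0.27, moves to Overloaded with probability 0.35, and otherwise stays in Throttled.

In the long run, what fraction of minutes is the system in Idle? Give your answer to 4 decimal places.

0.2982

Let the stationary distribution be π with π = πP and π_1 + π_2 + π_3 = 1.
π_1 = 0.35·π_1 + 0.47·π_2 + 0.35·π_3
π_2 = 0.32·π_1 + 0.3·π_2 + 0.27·π_3
Solving with the normalization constraint gives π = (0.3858, 0.2982, 0.3160).
So the stationary probability of Idle is 0.2982.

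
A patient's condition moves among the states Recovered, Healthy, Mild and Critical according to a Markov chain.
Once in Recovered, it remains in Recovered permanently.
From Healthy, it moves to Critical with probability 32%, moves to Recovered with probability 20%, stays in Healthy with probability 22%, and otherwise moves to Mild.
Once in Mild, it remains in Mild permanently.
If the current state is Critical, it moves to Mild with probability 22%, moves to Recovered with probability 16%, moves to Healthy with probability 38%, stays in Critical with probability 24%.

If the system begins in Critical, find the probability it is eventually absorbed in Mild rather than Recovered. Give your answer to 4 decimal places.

0.5739

Let h(s) be the probability of absorption at Mild starting from transient state s. Then h(Mild) = 1 and h(Recovered) = 0. By first-step analysis:
h(Healthy) = 0.2·0 + 0.22·h(Healthy) + 0.26·1 + 0.32·h(Critical)
h(Critical) = 0.16·0 + 0.38·h(Healthy) + 0.22·1 + 0.24·h(Critical)
Solving: h(Healthy) = 0.5688, h(Critical) = 0.5739.
Starting from Critical, the probability is 0.5739.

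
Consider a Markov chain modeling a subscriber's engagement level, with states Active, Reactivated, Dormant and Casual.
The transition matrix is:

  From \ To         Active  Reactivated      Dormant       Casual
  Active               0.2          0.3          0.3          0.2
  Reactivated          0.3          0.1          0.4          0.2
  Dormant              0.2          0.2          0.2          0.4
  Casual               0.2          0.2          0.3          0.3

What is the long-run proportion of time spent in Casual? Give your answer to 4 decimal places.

0.2869

Let the stationary distribution be π with π = πP and π_1 + π_2 + π_3 + π_4 = 1.
π_1 = 0.2·π_1 + 0.3·π_2 + 0.2·π_3 + 0.2·π_4
π_2 = 0.3·π_1 + 0.1·π_2 + 0.2·π_3 + 0.2·π_4
π_3 = 0.3·π_1 + 0.4·π_2 + 0.2·π_3 + 0.3·π_4
Solving with the normalization constraint gives π = (0.2202, 0.2018, 0.2911, 0.2869).
So the stationary probability of Casual is 0.2869.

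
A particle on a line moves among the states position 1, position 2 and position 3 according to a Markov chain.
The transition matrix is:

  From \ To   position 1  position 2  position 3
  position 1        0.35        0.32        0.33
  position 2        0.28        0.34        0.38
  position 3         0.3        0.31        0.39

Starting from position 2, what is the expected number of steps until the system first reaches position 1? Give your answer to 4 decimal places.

Let t(s) be the expected number of steps to first reach position 1 from state s, with t(position 1) = 0. Conditioning on the first step:
t(position 2) = 1 + 0.34·t(position 2) + 0.38·t(position 3)
t(position 3) = 1 + 0.31·t(position 2) + 0.39·t(position 3)
Solving: t(position 2) = 3.4761, t(position 3) = 3.4059.
Expected steps from position 2 to position 1: 3.4761.

3.4761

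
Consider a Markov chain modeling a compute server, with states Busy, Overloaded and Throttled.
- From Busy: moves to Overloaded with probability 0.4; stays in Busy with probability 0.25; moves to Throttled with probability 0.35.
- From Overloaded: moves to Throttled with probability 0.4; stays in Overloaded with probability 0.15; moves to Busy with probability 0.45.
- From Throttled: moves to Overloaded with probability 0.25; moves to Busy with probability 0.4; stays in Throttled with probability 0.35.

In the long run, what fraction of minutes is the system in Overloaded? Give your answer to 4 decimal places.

0.2763

Let the stationary distribution be π with π = πP and π_1 + π_2 + π_3 = 1.
π_1 = 0.25·π_1 + 0.45·π_2 + 0.4·π_3
π_2 = 0.4·π_1 + 0.15·π_2 + 0.25·π_3
Solving with the normalization constraint gives π = (0.3598, 0.2763, 0.3638).
So the stationary probability of Overloaded is 0.2763.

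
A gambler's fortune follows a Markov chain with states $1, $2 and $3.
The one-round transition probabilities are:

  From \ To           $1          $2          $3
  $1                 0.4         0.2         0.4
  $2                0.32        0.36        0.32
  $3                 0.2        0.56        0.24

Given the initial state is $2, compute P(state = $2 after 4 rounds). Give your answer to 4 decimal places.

0.3748

Propagate the distribution vector 4 rounds from $2.
After 0 rounds: (0.0000, 1.0000, 0.0000)
After 1 round: (0.3200, 0.3600, 0.3200)
After 2 rounds: (0.3072, 0.3728, 0.3200)
After 3 rounds: (0.3062, 0.3748, 0.3190)
After 4 rounds: (0.3062, 0.3748, 0.3190)
P(in $2 after 4 rounds) = 0.3748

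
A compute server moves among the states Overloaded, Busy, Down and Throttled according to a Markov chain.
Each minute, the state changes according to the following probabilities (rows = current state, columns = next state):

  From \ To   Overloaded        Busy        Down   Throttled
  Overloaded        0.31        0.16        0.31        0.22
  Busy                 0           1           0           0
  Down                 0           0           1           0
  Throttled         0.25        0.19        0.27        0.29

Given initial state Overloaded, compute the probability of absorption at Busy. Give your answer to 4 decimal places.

0.3573

Let h(s) be the probability of absorption at Busy starting from transient state s. Then h(Busy) = 1 and h(Down) = 0. By first-step analysis:
h(Overloaded) = 0.31·h(Overloaded) + 0.16·1 + 0.31·0 + 0.22·h(Throttled)
h(Throttled) = 0.25·h(Overloaded) + 0.19·1 + 0.27·0 + 0.29·h(Throttled)
Solving: h(Overloaded) = 0.3573, h(Throttled) = 0.3934.
Starting from Overloaded, the probability is 0.3573.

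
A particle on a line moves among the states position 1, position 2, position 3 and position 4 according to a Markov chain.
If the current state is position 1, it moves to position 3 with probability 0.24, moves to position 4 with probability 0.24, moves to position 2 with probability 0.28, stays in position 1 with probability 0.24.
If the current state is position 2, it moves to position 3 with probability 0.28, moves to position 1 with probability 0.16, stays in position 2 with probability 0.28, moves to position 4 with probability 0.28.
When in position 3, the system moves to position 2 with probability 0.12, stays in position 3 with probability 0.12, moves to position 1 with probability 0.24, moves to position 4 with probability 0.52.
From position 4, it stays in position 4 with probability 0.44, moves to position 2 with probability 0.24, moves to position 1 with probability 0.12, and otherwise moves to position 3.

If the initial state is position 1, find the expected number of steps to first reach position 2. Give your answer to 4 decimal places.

4.2916

Let t(s) be the expected number of steps to first reach position 2 from state s, with t(position 2) = 0. Conditioning on the first step:
t(position 1) = 1 + 0.24·t(position 1) + 0.24·t(position 3) + 0.24·t(position 4)
t(position 3) = 1 + 0.24·t(position 1) + 0.12·t(position 3) + 0.52·t(position 4)
t(position 4) = 1 + 0.12·t(position 1) + 0.2·t(position 3) + 0.44·t(position 4)
Solving: t(position 1) = 4.2916, t(position 3) = 4.9500, t(position 4) = 4.4732.
Expected steps from position 1 to position 2: 4.2916.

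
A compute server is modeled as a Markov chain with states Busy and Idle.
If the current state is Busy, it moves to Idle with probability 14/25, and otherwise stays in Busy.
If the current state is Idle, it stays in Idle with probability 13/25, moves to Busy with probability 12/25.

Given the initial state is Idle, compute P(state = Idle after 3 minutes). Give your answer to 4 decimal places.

Propagate the distribution vector 3 minutes from Idle.
After 0 minutes: (0.0000, 1.0000)
After 1 minute: (0.4800, 0.5200)
After 2 minutes: (0.4608, 0.5392)
After 3 minutes: (0.4616, 0.5384)
P(in Idle after 3 minutes) = 0.5384

0.5384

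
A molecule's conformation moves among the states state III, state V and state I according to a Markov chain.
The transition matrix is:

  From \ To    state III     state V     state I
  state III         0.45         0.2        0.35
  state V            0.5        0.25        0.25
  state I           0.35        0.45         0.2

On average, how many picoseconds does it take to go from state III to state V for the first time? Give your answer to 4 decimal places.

Let t(s) be the expected number of picoseconds to first reach state V from state s, with t(state V) = 0. Conditioning on the first picosecond:
t(state III) = 1 + 0.45·t(state III) + 0.35·t(state I)
t(state I) = 1 + 0.35·t(state III) + 0.2·t(state I)
Solving: t(state III) = 3.6220, t(state I) = 2.8346.
Expected picoseconds from state III to state V: 3.6220.

3.6220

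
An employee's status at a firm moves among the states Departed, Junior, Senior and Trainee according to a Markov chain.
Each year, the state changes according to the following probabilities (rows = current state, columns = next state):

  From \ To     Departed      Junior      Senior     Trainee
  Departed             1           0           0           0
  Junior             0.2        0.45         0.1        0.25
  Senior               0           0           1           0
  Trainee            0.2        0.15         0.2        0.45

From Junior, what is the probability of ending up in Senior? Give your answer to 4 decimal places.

0.3962

Let h(s) be the probability of absorption at Senior starting from transient state s. Then h(Senior) = 1 and h(Departed) = 0. By first-step analysis:
h(Junior) = 0.2·0 + 0.45·h(Junior) + 0.1·1 + 0.25·h(Trainee)
h(Trainee) = 0.2·0 + 0.15·h(Junior) + 0.2·1 + 0.45·h(Trainee)
Solving: h(Junior) = 0.3962, h(Trainee) = 0.4717.
Starting from Junior, the probability is 0.3962.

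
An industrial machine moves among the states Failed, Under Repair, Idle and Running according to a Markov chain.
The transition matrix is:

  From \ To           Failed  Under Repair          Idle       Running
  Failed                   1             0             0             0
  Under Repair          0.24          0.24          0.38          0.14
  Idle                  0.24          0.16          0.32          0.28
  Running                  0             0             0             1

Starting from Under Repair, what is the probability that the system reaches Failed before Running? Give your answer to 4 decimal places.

0.5579

Let h(s) be the probability of absorption at Failed starting from transient state s. Then h(Failed) = 1 and h(Running) = 0. By first-step analysis:
h(Under Repair) = 0.24·1 + 0.24·h(Under Repair) + 0.38·h(Idle) + 0.14·0
h(Idle) = 0.24·1 + 0.16·h(Under Repair) + 0.32·h(Idle) + 0.28·0
Solving: h(Under Repair) = 0.5579, h(Idle) = 0.4842.
Starting from Under Repair, the probability is 0.5579.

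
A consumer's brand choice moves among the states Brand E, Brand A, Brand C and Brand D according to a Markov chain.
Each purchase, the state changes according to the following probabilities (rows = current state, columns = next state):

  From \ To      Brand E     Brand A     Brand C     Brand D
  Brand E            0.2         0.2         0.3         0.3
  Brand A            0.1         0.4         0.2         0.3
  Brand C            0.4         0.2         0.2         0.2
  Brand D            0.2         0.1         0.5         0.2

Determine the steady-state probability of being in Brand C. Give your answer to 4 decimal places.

Let the stationary distribution be π with π = πP and π_1 + π_2 + π_3 + π_4 = 1.
π_1 = 0.2·π_1 + 0.1·π_2 + 0.4·π_3 + 0.2·π_4
π_2 = 0.2·π_1 + 0.4·π_2 + 0.2·π_3 + 0.1·π_4
π_3 = 0.3·π_1 + 0.2·π_2 + 0.2·π_3 + 0.5·π_4
Solving with the normalization constraint gives π = (0.2376, 0.2193, 0.2975, 0.2457).
So the stationary probability of Brand C is 0.2975.

0.2975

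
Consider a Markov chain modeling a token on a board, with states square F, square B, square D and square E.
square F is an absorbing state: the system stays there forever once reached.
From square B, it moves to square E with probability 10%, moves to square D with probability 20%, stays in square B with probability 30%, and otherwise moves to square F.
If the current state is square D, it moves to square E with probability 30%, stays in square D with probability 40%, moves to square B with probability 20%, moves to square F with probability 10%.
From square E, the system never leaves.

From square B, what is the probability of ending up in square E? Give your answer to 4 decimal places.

0.3158

Let h(s) be the probability of absorption at square E starting from transient state s. Then h(square E) = 1 and h(square F) = 0. By first-step analysis:
h(square B) = 0.4·0 + 0.3·h(square B) + 0.2·h(square D) + 0.1·1
h(square D) = 0.1·0 + 0.2·h(square B) + 0.4·h(square D) + 0.3·1
Solving: h(square B) = 0.3158, h(square D) = 0.6053.
Starting from square B, the probability is 0.3158.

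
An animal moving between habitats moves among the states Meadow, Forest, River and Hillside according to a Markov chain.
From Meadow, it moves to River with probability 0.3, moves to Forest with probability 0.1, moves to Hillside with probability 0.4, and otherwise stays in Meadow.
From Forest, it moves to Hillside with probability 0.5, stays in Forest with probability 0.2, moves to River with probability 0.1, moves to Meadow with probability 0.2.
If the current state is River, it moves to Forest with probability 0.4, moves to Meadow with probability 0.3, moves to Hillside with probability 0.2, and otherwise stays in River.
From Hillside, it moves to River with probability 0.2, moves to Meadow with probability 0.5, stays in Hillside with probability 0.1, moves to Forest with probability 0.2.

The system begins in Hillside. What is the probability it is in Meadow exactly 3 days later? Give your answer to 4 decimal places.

Propagate the distribution vector 3 days from Hillside.
After 0 days: (0.0000, 0.0000, 0.0000, 1.0000)
After 1 day: (0.5000, 0.2000, 0.2000, 0.1000)
After 2 days: (0.2500, 0.1900, 0.2100, 0.3500)
After 3 days: (0.3260, 0.2170, 0.1850, 0.2720)
P(in Meadow after 3 days) = 0.3260

0.3260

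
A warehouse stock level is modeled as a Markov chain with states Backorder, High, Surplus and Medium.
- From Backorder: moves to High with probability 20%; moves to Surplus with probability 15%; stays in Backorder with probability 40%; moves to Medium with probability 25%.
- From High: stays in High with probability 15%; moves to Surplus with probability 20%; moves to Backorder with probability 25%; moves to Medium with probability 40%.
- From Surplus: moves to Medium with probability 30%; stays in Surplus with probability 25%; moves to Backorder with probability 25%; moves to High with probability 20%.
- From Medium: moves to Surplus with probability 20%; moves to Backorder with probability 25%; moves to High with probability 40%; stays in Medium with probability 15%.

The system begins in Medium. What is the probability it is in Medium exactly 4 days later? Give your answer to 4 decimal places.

0.2713

Propagate the distribution vector 4 days from Medium.
After 0 days: (0.0000, 0.0000, 0.0000, 1.0000)
After 1 day: (0.2500, 0.4000, 0.2000, 0.1500)
After 2 days: (0.2875, 0.2100, 0.1975, 0.3050)
After 3 days: (0.2931, 0.2505, 0.1955, 0.2609)
After 4 days: (0.2940, 0.2397, 0.1951, 0.2713)
P(in Medium after 4 days) = 0.2713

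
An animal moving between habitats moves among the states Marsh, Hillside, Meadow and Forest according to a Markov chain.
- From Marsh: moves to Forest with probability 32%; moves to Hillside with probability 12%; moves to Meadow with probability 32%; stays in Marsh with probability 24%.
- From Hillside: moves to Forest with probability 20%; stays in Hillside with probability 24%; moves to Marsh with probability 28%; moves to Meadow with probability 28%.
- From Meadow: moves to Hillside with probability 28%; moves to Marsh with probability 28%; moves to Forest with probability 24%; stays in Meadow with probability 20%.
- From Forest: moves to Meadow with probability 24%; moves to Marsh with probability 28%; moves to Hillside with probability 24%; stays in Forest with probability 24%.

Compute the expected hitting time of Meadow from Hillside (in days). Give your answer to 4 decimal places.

Let t(s) be the expected number of days to first reach Meadow from state s, with t(Meadow) = 0. Conditioning on the first day:
t(Marsh) = 1 + 0.24·t(Marsh) + 0.12·t(Hillside) + 0.32·t(Forest)
t(Hillside) = 1 + 0.28·t(Marsh) + 0.24·t(Hillside) + 0.2·t(Forest)
t(Forest) = 1 + 0.28·t(Marsh) + 0.24·t(Hillside) + 0.24·t(Forest)
Solving: t(Marsh) = 3.4379, t(Hillside) = 3.5576, t(Forest) = 3.7058.
Expected days from Hillside to Meadow: 3.5576.

3.5576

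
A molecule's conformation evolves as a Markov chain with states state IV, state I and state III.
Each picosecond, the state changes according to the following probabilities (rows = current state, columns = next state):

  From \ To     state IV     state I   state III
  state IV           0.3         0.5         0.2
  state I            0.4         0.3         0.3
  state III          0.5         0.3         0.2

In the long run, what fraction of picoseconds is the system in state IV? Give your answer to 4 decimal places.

Let the stationary distribution be π with π = πP and π_1 + π_2 + π_3 = 1.
π_1 = 0.3·π_1 + 0.4·π_2 + 0.5·π_3
π_2 = 0.5·π_1 + 0.3·π_2 + 0.3·π_3
Solving with the normalization constraint gives π = (0.3852, 0.3770, 0.2377).
So the stationary probability of state IV is 0.3852.

0.3852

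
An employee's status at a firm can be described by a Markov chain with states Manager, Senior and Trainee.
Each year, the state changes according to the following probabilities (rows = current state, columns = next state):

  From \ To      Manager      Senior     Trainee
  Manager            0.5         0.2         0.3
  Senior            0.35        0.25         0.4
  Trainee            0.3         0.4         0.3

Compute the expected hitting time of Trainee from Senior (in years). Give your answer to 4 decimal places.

2.7869

Let t(s) be the expected number of years to first reach Trainee from state s, with t(Trainee) = 0. Conditioning on the first year:
t(Manager) = 1 + 0.5·t(Manager) + 0.2·t(Senior)
t(Senior) = 1 + 0.35·t(Manager) + 0.25·t(Senior)
Solving: t(Manager) = 3.1148, t(Senior) = 2.7869.
Expected years from Senior to Trainee: 2.7869.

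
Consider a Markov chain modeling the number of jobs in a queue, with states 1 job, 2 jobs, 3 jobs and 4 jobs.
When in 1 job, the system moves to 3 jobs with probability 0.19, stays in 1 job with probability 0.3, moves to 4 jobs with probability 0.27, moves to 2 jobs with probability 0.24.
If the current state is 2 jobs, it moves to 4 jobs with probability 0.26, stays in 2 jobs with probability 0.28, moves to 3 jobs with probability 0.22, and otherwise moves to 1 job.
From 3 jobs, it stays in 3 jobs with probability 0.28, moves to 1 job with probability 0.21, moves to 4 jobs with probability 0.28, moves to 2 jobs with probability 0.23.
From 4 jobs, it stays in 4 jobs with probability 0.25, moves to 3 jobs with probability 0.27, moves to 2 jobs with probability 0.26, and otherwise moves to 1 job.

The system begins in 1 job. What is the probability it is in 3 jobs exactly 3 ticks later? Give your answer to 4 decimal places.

Propagate the distribution vector 3 ticks from 1 job.
After 0 ticks: (1.0000, 0.0000, 0.0000, 0.0000)
After 1 tick: (0.3000, 0.2400, 0.1900, 0.2700)
After 2 ticks: (0.2469, 0.2531, 0.2359, 0.2641)
After 3 ticks: (0.2425, 0.2530, 0.2400, 0.2645)
P(in 3 jobs after 3 ticks) = 0.2400

0.2400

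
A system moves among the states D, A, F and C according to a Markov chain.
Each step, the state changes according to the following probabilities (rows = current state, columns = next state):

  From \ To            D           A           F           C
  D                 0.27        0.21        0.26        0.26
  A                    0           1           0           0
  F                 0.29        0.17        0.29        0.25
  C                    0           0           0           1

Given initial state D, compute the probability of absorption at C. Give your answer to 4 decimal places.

0.5636

Let h(s) be the probability of absorption at C starting from transient state s. Then h(C) = 1 and h(A) = 0. By first-step analysis:
h(D) = 0.27·h(D) + 0.21·0 + 0.26·h(F) + 0.26·1
h(F) = 0.29·h(D) + 0.17·0 + 0.29·h(F) + 0.25·1
Solving: h(D) = 0.5636, h(F) = 0.5823.
Starting from D, the probability is 0.5636.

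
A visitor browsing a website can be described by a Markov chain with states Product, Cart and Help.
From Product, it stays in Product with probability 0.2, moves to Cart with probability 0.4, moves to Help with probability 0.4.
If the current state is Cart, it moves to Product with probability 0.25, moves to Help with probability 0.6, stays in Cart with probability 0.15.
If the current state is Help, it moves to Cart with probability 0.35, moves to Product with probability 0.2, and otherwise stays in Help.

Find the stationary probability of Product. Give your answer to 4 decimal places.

Let the stationary distribution be π with π = πP and π_1 + π_2 + π_3 = 1.
π_1 = 0.2·π_1 + 0.25·π_2 + 0.2·π_3
π_2 = 0.4·π_1 + 0.15·π_2 + 0.35·π_3
Solving with the normalization constraint gives π = (0.2150, 0.3006, 0.4843).
So the stationary probability of Product is 0.2150.

0.2150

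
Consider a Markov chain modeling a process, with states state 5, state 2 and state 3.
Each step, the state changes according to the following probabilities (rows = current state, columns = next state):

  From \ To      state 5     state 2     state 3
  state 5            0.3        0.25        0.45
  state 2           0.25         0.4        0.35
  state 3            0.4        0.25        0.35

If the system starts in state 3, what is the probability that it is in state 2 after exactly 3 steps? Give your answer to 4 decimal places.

Propagate the distribution vector 3 steps from state 3.
After 0 steps: (0.0000, 0.0000, 1.0000)
After 1 step: (0.4000, 0.2500, 0.3500)
After 2 steps: (0.3225, 0.2875, 0.3900)
After 3 steps: (0.3246, 0.2931, 0.3823)
P(in state 2 after 3 steps) = 0.2931

0.2931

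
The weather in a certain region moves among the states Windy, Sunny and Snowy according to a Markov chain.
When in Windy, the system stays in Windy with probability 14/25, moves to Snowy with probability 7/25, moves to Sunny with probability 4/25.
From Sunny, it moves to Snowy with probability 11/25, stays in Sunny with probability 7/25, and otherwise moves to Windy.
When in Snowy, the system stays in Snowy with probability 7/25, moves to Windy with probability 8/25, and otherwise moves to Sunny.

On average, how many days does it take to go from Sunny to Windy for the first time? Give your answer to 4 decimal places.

Let t(s) be the expected number of days to first reach Windy from state s, with t(Windy) = 0. Conditioning on the first day:
t(Sunny) = 1 + 0.28·t(Sunny) + 0.44·t(Snowy)
t(Snowy) = 1 + 0.4·t(Sunny) + 0.28·t(Snowy)
Solving: t(Sunny) = 3.3879, t(Snowy) = 3.2710.
Expected days from Sunny to Windy: 3.3879.

3.3879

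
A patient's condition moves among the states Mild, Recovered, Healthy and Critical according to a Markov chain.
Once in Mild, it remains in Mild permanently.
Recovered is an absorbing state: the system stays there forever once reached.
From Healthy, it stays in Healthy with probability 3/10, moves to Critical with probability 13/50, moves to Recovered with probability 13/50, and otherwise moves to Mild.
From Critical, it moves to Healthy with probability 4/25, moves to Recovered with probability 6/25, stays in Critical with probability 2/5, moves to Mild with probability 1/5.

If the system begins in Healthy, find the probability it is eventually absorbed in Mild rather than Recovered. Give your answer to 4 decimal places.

0.4228

Let h(s) be the probability of absorption at Mild starting from transient state s. Then h(Mild) = 1 and h(Recovered) = 0. By first-step analysis:
h(Healthy) = 0.18·1 + 0.26·0 + 0.3·h(Healthy) + 0.26·h(Critical)
h(Critical) = 0.2·1 + 0.24·0 + 0.16·h(Healthy) + 0.4·h(Critical)
Solving: h(Healthy) = 0.4228, h(Critical) = 0.4461.
Starting from Healthy, the probability is 0.4228.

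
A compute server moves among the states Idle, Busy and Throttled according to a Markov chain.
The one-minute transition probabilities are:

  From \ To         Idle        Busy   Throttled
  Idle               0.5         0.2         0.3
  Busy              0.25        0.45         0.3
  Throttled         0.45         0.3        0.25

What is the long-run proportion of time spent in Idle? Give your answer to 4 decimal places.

Let the stationary distribution be π with π = πP and π_1 + π_2 + π_3 = 1.
π_1 = 0.5·π_1 + 0.25·π_2 + 0.45·π_3
π_2 = 0.2·π_1 + 0.45·π_2 + 0.3·π_3
Solving with the normalization constraint gives π = (0.4095, 0.3048, 0.2857).
So the stationary probability of Idle is 0.4095.

0.4095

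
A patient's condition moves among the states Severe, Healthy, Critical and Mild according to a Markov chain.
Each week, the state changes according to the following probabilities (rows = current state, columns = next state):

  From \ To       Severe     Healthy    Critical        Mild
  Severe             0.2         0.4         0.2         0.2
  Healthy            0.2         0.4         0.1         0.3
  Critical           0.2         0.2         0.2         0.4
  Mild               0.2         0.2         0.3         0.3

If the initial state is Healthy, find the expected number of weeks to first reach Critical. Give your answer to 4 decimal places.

Let t(s) be the expected number of weeks to first reach Critical from state s, with t(Critical) = 0. Conditioning on the first week:
t(Severe) = 1 + 0.2·t(Severe) + 0.4·t(Healthy) + 0.2·t(Mild)
t(Healthy) = 1 + 0.2·t(Severe) + 0.4·t(Healthy) + 0.3·t(Mild)
t(Mild) = 1 + 0.2·t(Severe) + 0.2·t(Healthy) + 0.3·t(Mild)
Solving: t(Severe) = 5.2273, t(Healthy) = 5.6818, t(Mild) = 4.5455.
Expected weeks from Healthy to Critical: 5.6818.

5.6818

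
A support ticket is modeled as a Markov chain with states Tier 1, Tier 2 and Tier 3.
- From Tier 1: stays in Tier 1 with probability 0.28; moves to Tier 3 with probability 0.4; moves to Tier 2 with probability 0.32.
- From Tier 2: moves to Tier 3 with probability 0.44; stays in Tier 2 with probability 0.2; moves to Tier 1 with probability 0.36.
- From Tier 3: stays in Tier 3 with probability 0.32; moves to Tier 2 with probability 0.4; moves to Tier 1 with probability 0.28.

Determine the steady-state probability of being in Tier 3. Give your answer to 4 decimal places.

0.3820

Let the stationary distribution be π with π = πP and π_1 + π_2 + π_3 = 1.
π_1 = 0.28·π_1 + 0.36·π_2 + 0.28·π_3
π_2 = 0.32·π_1 + 0.2·π_2 + 0.4·π_3
Solving with the normalization constraint gives π = (0.3050, 0.3130, 0.3820).
So the stationary probability of Tier 3 is 0.3820.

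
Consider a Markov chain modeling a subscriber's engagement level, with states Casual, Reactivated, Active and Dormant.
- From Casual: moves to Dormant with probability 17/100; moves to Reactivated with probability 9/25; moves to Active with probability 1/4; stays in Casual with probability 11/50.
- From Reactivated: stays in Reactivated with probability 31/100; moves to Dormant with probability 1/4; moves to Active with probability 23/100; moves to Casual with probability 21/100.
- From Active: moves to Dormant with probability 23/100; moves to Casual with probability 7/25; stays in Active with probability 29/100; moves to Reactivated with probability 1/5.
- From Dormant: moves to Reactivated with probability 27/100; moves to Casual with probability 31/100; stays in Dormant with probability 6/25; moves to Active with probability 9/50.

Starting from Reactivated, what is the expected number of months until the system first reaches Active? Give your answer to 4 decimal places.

Let t(s) be the expected number of months to first reach Active from state s, with t(Active) = 0. Conditioning on the first month:
t(Casual) = 1 + 0.22·t(Casual) + 0.36·t(Reactivated) + 0.17·t(Dormant)
t(Reactivated) = 1 + 0.21·t(Casual) + 0.31·t(Reactivated) + 0.25·t(Dormant)
t(Dormant) = 1 + 0.31·t(Casual) + 0.27·t(Reactivated) + 0.24·t(Dormant)
Solving: t(Casual) = 4.3715, t(Reactivated) = 4.4791, t(Dormant) = 4.6902.
Expected months from Reactivated to Active: 4.4791.

4.4791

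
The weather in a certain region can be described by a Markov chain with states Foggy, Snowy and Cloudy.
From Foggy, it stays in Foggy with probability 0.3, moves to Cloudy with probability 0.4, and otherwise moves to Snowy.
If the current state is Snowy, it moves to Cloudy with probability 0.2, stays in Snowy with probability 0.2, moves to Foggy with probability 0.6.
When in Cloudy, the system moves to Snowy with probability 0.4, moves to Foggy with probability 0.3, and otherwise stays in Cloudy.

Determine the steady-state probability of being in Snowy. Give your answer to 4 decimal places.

Let the stationary distribution be π with π = πP and π_1 + π_2 + π_3 = 1.
π_1 = 0.3·π_1 + 0.6·π_2 + 0.3·π_3
π_2 = 0.3·π_1 + 0.2·π_2 + 0.4·π_3
Solving with the normalization constraint gives π = (0.3902, 0.3008, 0.3089).
So the stationary probability of Snowy is 0.3008.

0.3008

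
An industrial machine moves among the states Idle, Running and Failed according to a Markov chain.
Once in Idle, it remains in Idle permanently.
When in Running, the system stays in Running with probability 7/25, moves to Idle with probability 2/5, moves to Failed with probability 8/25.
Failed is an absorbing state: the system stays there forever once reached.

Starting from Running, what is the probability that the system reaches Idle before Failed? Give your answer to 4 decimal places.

0.5556

Let h(s) be the probability of absorption at Idle starting from transient state s. Then h(Idle) = 1 and h(Failed) = 0. By first-step analysis:
h(Running) = 0.4·1 + 0.28·h(Running) + 0.32·0
Solving: h(Running) = 0.5556.
Starting from Running, the probability is 0.5556.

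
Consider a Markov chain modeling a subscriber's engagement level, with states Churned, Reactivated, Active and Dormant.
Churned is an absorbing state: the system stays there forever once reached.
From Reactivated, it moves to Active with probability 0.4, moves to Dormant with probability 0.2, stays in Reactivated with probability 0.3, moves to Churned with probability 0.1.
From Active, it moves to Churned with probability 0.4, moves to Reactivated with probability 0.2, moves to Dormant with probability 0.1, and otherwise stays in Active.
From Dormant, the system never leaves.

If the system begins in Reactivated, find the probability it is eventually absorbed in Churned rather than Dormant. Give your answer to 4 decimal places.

Let h(s) be the probability of absorption at Churned starting from transient state s. Then h(Churned) = 1 and h(Dormant) = 0. By first-step analysis:
h(Reactivated) = 0.1·1 + 0.3·h(Reactivated) + 0.4·h(Active) + 0.2·0
h(Active) = 0.4·1 + 0.2·h(Reactivated) + 0.3·h(Active) + 0.1·0
Solving: h(Reactivated) = 0.5610, h(Active) = 0.7317.
Starting from Reactivated, the probability is 0.5610.

0.5610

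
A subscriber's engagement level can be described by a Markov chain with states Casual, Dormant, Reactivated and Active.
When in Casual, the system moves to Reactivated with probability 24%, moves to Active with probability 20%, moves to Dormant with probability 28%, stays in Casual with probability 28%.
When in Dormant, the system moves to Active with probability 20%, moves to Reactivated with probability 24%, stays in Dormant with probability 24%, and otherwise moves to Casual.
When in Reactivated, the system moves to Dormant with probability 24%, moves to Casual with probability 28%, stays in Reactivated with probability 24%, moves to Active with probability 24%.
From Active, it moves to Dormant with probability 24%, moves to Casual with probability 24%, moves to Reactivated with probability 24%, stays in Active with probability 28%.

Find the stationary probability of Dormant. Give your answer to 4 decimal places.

Let the stationary distribution be π with π = πP and π_1 + π_2 + π_3 + π_4 = 1.
π_1 = 0.28·π_1 + 0.32·π_2 + 0.28·π_3 + 0.24·π_4
π_2 = 0.28·π_1 + 0.24·π_2 + 0.24·π_3 + 0.24·π_4
π_3 = 0.24·π_1 + 0.24·π_2 + 0.24·π_3 + 0.24·π_4
Solving with the normalization constraint gives π = (0.2809, 0.2512, 0.2400, 0.2278).
So the stationary probability of Dormant is 0.2512.

0.2512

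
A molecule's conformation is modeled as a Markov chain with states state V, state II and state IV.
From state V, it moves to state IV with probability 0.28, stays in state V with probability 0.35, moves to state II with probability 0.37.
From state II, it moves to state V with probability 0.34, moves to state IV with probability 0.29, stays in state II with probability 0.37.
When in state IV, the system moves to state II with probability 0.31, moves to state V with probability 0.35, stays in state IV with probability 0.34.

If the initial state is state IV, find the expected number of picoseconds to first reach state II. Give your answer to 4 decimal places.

3.0211

Let t(s) be the expected number of picoseconds to first reach state II from state s, with t(state II) = 0. Conditioning on the first picosecond:
t(state V) = 1 + 0.35·t(state V) + 0.28·t(state IV)
t(state IV) = 1 + 0.35·t(state V) + 0.34·t(state IV)
Solving: t(state V) = 2.8399, t(state IV) = 3.0211.
Expected picoseconds from state IV to state II: 3.0211.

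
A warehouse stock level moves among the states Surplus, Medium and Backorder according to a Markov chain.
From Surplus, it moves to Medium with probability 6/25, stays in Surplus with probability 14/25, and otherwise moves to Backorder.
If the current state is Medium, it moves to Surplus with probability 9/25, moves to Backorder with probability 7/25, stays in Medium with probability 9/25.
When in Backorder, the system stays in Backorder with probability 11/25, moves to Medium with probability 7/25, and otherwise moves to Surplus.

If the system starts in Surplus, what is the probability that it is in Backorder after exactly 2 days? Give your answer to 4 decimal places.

Sum over the intermediate state after 1 day:
P = P(Surplus→Surplus)·P(Surplus→Backorder) + P(Surplus→Medium)·P(Medium→Backorder) + P(Surplus→Backorder)·P(Backorder→Backorder)
  = 0.56×0.2 + 0.24×0.28 + 0.2×0.44
  = 0.1120 + 0.0672 + 0.0880 = 0.2672

0.2672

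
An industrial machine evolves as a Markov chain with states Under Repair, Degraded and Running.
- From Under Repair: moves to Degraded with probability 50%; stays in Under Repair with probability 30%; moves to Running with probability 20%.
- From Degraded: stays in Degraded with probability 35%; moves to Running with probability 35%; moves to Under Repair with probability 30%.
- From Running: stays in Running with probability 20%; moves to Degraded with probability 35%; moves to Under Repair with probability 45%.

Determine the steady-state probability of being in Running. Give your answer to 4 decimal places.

Let the stationary distribution be π with π = πP and π_1 + π_2 + π_3 = 1.
π_1 = 0.3·π_1 + 0.3·π_2 + 0.45·π_3
π_2 = 0.5·π_1 + 0.35·π_2 + 0.35·π_3
Solving with the normalization constraint gives π = (0.3390, 0.4009, 0.2601).
So the stationary probability of Running is 0.2601.

0.2601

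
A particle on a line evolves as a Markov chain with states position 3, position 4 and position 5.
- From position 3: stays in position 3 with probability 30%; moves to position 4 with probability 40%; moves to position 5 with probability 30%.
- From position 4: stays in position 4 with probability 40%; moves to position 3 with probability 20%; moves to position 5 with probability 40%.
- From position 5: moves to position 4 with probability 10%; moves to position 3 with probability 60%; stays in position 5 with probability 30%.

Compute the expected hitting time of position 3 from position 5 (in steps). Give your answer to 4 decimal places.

1.8421

Let t(s) be the expected number of steps to first reach position 3 from state s, with t(position 3) = 0. Conditioning on the first step:
t(position 4) = 1 + 0.4·t(position 4) + 0.4·t(position 5)
t(position 5) = 1 + 0.1·t(position 4) + 0.3·t(position 5)
Solving: t(position 4) = 2.8947, t(position 5) = 1.8421.
Expected steps from position 5 to position 3: 1.8421.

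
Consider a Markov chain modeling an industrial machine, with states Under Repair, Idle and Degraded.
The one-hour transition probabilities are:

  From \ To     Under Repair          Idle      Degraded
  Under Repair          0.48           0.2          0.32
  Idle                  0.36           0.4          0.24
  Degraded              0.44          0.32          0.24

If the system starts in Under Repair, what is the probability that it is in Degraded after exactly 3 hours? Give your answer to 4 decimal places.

0.2755

Propagate the distribution vector 3 hours from Under Repair.
After 0 hours: (1.0000, 0.0000, 0.0000)
After 1 hour: (0.4800, 0.2000, 0.3200)
After 2 hours: (0.4432, 0.2784, 0.2784)
After 3 hours: (0.4355, 0.2891, 0.2755)
P(in Degraded after 3 hours) = 0.2755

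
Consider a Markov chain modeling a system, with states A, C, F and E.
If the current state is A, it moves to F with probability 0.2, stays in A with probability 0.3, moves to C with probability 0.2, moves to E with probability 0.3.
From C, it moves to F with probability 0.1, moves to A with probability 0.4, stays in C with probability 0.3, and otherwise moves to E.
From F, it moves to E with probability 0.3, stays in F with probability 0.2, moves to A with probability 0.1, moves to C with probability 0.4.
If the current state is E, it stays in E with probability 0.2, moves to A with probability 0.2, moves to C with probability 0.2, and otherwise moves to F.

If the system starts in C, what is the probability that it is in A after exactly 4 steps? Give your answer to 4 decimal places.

0.2567

Propagate the distribution vector 4 steps from C.
After 0 steps: (0.0000, 1.0000, 0.0000, 0.0000)
After 1 step: (0.4000, 0.3000, 0.1000, 0.2000)
After 2 steps: (0.2900, 0.2500, 0.2100, 0.2500)
After 3 steps: (0.2580, 0.2670, 0.2250, 0.2500)
After 4 steps: (0.2567, 0.2717, 0.2233, 0.2483)
P(in A after 4 steps) = 0.2567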